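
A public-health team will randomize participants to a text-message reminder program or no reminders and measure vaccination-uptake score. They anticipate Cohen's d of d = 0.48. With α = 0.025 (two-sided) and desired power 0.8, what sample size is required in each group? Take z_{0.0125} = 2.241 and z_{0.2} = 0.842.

For two independent groups with equal n: n = 2·((z_{α/2} + z_β) / d)².
z_{α/2} + z_β = 2.241 + 0.842 = 3.083.
n = 2 × (3.083 / 0.48)² = 2 × 6.423² = 2 × 41.25 = 82.5.
Round up to the next whole participant.

n = 83 per group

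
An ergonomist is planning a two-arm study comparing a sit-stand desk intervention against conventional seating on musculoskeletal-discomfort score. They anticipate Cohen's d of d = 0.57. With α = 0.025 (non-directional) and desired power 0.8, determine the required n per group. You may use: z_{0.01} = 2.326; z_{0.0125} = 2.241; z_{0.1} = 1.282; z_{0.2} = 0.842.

For two independent groups with equal n: n = 2·((z_{α/2} + z_β) / d)².
z_{α/2} + z_β = 2.241 + 0.842 = 3.083.
n = 2 × (3.083 / 0.57)² = 2 × 5.409² = 2 × 29.25 = 58.5.
Round up to the next whole participant.

n = 59 per group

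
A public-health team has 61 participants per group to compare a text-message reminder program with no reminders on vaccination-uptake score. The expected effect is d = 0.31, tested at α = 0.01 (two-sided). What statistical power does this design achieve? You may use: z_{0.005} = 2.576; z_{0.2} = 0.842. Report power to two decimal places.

For two equal groups, power = Φ(d·√(n/2) − z_{α/2}).
d·√(n/2) = 0.31 × √(61/2) = 0.31 × 5.523 = 1.712.
z_β = 1.712 − 2.576 = -0.864.
Power = Φ(-0.864) = 0.194.

power ≈ 0.19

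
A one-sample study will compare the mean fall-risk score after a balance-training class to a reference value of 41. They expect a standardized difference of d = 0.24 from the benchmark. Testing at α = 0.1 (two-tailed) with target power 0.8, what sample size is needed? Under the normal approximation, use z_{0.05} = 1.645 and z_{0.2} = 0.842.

For a one-sample test: n = ((z_{α/2} + z_β) / d)².
z_{α/2} + z_β = 1.645 + 0.842 = 2.487.
n = (2.487 / 0.24)² = 10.363² = 107.38.
Round up.

n = 108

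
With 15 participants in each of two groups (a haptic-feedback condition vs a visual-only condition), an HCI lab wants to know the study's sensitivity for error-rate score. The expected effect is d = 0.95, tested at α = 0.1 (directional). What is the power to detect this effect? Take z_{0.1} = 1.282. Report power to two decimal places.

For two equal groups, power = Φ(d·√(n/2) − z_{α}).
d·√(n/2) = 0.95 × √(15/2) = 0.95 × 2.739 = 2.602.
z_β = 2.602 − 1.282 = 1.320.
Power = Φ(1.320) = 0.907.

power ≈ 0.91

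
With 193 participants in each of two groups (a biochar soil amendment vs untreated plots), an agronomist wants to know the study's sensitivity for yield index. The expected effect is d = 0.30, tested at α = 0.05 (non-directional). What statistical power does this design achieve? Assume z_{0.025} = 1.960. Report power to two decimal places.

power ≈ 0.84

For two equal groups, power = Φ(d·√(n/2) − z_{α/2}).
d·√(n/2) = 0.30 × √(193/2) = 0.30 × 9.823 = 2.947.
z_β = 2.947 − 1.960 = 0.987.
Power = Φ(0.987) = 0.838.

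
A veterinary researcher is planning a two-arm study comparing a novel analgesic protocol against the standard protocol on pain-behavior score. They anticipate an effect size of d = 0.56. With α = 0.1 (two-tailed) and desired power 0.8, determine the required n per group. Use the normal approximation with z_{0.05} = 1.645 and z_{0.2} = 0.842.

n = 40 per group

For two independent groups with equal n: n = 2·((z_{α/2} + z_β) / d)².
z_{α/2} + z_β = 1.645 + 0.842 = 2.487.
n = 2 × (2.487 / 0.56)² = 2 × 4.441² = 2 × 19.72 = 39.4.
Round up to the next whole participant.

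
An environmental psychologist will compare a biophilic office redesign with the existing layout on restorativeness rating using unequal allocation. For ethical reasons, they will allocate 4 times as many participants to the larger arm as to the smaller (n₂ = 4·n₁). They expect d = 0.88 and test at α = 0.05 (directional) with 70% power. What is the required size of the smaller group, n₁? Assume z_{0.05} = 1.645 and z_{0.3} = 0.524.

n₁ = 8

With allocation ratio k = n₂/n₁ = 4, Var(x̄₁−x̄₂) = σ²(1/n₁ + 1/(k·n₁)) = σ²·(k+1)/(k·n₁).
So n₁ = (1 + 1/k)·((z_{α} + z_β)/d)² = 1.250 × (2.169/0.88)².
n₁ = 1.250 × 6.08 = 7.6.
Round up: n₁ = 8, giving n₂ = 4 × 8 = 32.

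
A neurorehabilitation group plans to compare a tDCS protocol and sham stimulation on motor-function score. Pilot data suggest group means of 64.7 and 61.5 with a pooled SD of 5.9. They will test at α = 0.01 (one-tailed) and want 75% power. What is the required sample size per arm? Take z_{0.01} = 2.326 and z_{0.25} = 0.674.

n = 62 per group

Cohen's d = |M₁ − M₂| / SD_pooled = |64.7 − 61.5| / 5.9 = 3.2 / 5.9 = 0.542.
For two independent groups with equal n: n = 2·((z_{α} + z_β) / d)².
z_{α} + z_β = 2.326 + 0.674 = 3.000.
n = 2 × (3.000 / 0.542)² = 2 × 5.535² = 2 × 30.64 = 61.3.
Round up to the next whole participant.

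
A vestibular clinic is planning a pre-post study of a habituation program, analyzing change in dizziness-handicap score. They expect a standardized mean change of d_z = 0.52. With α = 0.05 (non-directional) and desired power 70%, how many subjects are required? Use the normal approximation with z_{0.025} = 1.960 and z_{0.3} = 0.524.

For a paired (one-sample on differences) test: n = ((z_{α/2} + z_β) / d)².
z_{α/2} + z_β = 1.960 + 0.524 = 2.484.
n = (2.484 / 0.52)² = 4.777² = 22.82.
Round up.

n = 23 pairs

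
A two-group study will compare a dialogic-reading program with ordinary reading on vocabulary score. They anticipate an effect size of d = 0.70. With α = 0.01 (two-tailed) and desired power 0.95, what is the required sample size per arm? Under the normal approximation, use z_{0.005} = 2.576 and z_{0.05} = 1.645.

n = 73 per group

For two independent groups with equal n: n = 2·((z_{α/2} + z_β) / d)².
z_{α/2} + z_β = 2.576 + 1.645 = 4.221.
n = 2 × (4.221 / 0.70)² = 2 × 6.030² = 2 × 36.36 = 72.7.
Round up to the next whole participant.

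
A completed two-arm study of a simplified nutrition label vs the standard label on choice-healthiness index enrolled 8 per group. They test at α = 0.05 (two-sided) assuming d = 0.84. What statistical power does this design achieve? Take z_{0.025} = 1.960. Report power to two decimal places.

power ≈ 0.39

For two equal groups, power = Φ(d·√(n/2) − z_{α/2}).
d·√(n/2) = 0.84 × √(8/2) = 0.84 × 2.000 = 1.680.
z_β = 1.680 − 1.960 = -0.280.
Power = Φ(-0.280) = 0.390.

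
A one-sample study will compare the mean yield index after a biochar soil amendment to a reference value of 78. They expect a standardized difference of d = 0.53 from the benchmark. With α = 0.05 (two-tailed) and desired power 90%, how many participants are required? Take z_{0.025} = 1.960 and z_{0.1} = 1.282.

For a one-sample test: n = ((z_{α/2} + z_β) / d)².
z_{α/2} + z_β = 1.960 + 1.282 = 3.242.
n = (3.242 / 0.53)² = 6.117² = 37.42.
Round up.

n = 38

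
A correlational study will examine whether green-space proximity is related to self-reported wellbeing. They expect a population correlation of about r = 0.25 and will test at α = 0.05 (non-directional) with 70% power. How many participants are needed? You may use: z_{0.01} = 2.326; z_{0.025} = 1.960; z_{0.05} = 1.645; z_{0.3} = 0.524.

Fisher's z: C = ½·ln((1+r)/(1−r)) = ½·ln(1.6667) = 0.2554.
n = ((z_{α/2} + z_β)/C)² + 3.
(1.960 + 0.524) / 0.2554 = 2.484 / 0.2554 = 9.726.
n = 9.726² + 3 = 94.59 + 3 = 97.6.
Round up.

n = 98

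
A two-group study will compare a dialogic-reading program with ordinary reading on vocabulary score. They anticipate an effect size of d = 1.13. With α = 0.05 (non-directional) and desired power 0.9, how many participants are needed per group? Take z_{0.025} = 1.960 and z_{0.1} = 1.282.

For two independent groups with equal n: n = 2·((z_{α/2} + z_β) / d)².
z_{α/2} + z_β = 1.960 + 1.282 = 3.242.
n = 2 × (3.242 / 1.13)² = 2 × 2.869² = 2 × 8.23 = 16.5.
Round up to the next whole participant.

n = 17 per group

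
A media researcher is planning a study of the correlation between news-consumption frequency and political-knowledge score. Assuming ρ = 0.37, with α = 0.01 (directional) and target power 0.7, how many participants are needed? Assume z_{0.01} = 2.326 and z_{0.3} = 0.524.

Fisher's z: C = ½·ln((1+r)/(1−r)) = ½·ln(2.1746) = 0.3884.
n = ((z_{α} + z_β)/C)² + 3.
(2.326 + 0.524) / 0.3884 = 2.850 / 0.3884 = 7.338.
n = 7.338² + 3 = 53.84 + 3 = 56.8.
Round up.

n = 57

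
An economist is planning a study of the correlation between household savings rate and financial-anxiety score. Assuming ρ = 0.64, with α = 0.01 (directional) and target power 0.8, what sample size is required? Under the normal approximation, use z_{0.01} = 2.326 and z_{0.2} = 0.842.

n = 21

Fisher's z: C = ½·ln((1+r)/(1−r)) = ½·ln(4.5556) = 0.7582.
n = ((z_{α} + z_β)/C)² + 3.
(2.326 + 0.842) / 0.7582 = 3.168 / 0.7582 = 4.178.
n = 4.178² + 3 = 17.46 + 3 = 20.5.
Round up.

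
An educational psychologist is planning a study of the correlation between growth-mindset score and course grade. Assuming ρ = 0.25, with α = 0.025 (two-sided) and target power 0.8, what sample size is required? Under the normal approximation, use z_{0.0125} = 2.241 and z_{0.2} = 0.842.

Fisher's z: C = ½·ln((1+r)/(1−r)) = ½·ln(1.6667) = 0.2554.
n = ((z_{α/2} + z_β)/C)² + 3.
(2.241 + 0.842) / 0.2554 = 3.083 / 0.2554 = 12.071.
n = 12.071² + 3 = 145.72 + 3 = 148.7.
Round up.

n = 149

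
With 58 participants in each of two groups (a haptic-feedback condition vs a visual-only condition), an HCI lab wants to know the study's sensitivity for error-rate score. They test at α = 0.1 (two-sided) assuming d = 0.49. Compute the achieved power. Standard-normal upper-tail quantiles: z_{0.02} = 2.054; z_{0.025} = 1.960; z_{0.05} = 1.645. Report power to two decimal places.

power ≈ 0.84

For two equal groups, power = Φ(d·√(n/2) − z_{α/2}).
d·√(n/2) = 0.49 × √(58/2) = 0.49 × 5.385 = 2.639.
z_β = 2.639 − 1.645 = 0.994.
Power = Φ(0.994) = 0.840.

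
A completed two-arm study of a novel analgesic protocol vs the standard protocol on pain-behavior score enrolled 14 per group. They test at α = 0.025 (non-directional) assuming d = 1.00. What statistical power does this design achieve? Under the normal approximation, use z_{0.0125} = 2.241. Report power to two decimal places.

For two equal groups, power = Φ(d·√(n/2) − z_{α/2}).
d·√(n/2) = 1.00 × √(14/2) = 1.00 × 2.646 = 2.646.
z_β = 2.646 − 2.241 = 0.405.
Power = Φ(0.405) = 0.657.

power ≈ 0.66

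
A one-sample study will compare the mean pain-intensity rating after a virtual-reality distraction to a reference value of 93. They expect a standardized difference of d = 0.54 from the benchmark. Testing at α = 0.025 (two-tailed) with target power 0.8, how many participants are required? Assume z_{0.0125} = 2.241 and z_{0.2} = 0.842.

For a one-sample test: n = ((z_{α/2} + z_β) / d)².
z_{α/2} + z_β = 2.241 + 0.842 = 3.083.
n = (3.083 / 0.54)² = 5.709² = 32.60.
Round up.

n = 33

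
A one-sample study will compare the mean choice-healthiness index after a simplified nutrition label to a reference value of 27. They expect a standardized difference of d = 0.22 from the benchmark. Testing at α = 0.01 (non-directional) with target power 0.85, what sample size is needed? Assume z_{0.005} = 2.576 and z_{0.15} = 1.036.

For a one-sample test: n = ((z_{α/2} + z_β) / d)².
z_{α/2} + z_β = 2.576 + 1.036 = 3.612.
n = (3.612 / 0.22)² = 16.418² = 269.56.
Round up.

n = 270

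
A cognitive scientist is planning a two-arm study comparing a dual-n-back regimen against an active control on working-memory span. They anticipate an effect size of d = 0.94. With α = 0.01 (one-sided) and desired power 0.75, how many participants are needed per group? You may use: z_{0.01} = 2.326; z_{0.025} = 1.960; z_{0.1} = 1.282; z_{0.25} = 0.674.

For two independent groups with equal n: n = 2·((z_{α} + z_β) / d)².
z_{α} + z_β = 2.326 + 0.674 = 3.000.
n = 2 × (3.000 / 0.94)² = 2 × 3.191² = 2 × 10.19 = 20.4.
Round up to the next whole participant.

n = 21 per group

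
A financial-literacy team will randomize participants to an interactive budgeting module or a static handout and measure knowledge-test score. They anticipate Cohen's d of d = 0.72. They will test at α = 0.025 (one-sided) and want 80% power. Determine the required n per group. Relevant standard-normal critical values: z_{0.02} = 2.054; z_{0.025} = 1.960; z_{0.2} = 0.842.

n = 31 per group

For two independent groups with equal n: n = 2·((z_{α} + z_β) / d)².
z_{α} + z_β = 1.960 + 0.842 = 2.802.
n = 2 × (2.802 / 0.72)² = 2 × 3.892² = 2 × 15.15 = 30.3.
Round up to the next whole participant.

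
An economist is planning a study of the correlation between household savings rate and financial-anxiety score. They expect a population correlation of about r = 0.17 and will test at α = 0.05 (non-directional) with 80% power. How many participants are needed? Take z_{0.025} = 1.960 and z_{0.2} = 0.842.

Fisher's z: C = ½·ln((1+r)/(1−r)) = ½·ln(1.4096) = 0.1717.
n = ((z_{α/2} + z_β)/C)² + 3.
(1.960 + 0.842) / 0.1717 = 2.802 / 0.1717 = 16.319.
n = 16.319² + 3 = 266.32 + 3 = 269.3.
Round up.

n = 270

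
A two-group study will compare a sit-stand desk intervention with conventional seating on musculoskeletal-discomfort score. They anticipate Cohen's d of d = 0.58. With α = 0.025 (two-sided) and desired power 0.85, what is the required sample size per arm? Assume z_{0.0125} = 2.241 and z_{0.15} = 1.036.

n = 64 per group

For two independent groups with equal n: n = 2·((z_{α/2} + z_β) / d)².
z_{α/2} + z_β = 2.241 + 1.036 = 3.277.
n = 2 × (3.277 / 0.58)² = 2 × 5.650² = 2 × 31.92 = 63.8.
Round up to the next whole participant.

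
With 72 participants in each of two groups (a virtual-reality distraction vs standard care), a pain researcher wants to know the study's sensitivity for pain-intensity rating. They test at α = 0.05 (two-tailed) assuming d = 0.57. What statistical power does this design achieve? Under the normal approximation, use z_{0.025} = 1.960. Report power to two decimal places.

power ≈ 0.93

For two equal groups, power = Φ(d·√(n/2) − z_{α/2}).
d·√(n/2) = 0.57 × √(72/2) = 0.57 × 6.000 = 3.420.
z_β = 3.420 − 1.960 = 1.460.
Power = Φ(1.460) = 0.928.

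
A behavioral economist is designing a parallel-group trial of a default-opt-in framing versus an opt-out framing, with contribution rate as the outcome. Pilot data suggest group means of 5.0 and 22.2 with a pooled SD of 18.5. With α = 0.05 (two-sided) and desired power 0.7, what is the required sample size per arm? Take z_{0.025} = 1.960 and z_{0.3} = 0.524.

n = 15 per group

Cohen's d = |M₁ − M₂| / SD_pooled = |5.0 − 22.2| / 18.5 = 17.2 / 18.5 = 0.930.
For two independent groups with equal n: n = 2·((z_{α/2} + z_β) / d)².
z_{α/2} + z_β = 1.960 + 0.524 = 2.484.
n = 2 × (2.484 / 0.930)² = 2 × 2.671² = 2 × 7.13 = 14.3.
Round up to the next whole participant.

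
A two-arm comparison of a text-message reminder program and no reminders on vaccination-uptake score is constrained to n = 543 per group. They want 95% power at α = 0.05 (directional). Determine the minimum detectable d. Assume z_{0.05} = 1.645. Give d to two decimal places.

For two independent groups of n = 543 each: d_min = (z_{α} + z_β)·√(2/n).
z-sum = 1.645 + 1.645 = 3.290.
d_min = 3.290 × √(2/543) = 3.290 × 0.0607 = 0.200.

d_min ≈ 0.20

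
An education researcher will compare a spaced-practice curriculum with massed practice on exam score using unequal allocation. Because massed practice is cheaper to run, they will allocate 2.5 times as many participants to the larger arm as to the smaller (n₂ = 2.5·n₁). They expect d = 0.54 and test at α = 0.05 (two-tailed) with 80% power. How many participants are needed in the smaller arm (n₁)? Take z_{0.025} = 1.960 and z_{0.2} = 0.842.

With allocation ratio k = n₂/n₁ = 2.5, Var(x̄₁−x̄₂) = σ²(1/n₁ + 1/(k·n₁)) = σ²·(k+1)/(k·n₁).
So n₁ = (1 + 1/k)·((z_{α/2} + z_β)/d)² = 1.400 × (2.802/0.54)².
n₁ = 1.400 × 26.92 = 37.7.
Round up: n₁ = 38, giving n₂ = 2.5 × 38 = 95.

n₁ = 38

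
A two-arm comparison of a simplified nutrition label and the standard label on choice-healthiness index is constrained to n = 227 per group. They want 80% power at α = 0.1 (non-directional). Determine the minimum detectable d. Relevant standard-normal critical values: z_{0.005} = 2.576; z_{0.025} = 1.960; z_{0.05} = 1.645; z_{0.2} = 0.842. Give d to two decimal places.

For two independent groups of n = 227 each: d_min = (z_{α/2} + z_β)·√(2/n).
z-sum = 1.645 + 0.842 = 2.487.
d_min = 2.487 × √(2/227) = 2.487 × 0.0939 = 0.233.

d_min ≈ 0.23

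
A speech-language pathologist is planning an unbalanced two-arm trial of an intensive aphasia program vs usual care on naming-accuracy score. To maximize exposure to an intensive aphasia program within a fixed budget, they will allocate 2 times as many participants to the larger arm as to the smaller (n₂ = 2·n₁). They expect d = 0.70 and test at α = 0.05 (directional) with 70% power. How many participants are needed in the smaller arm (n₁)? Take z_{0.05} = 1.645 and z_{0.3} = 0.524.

n₁ = 15

With allocation ratio k = n₂/n₁ = 2, Var(x̄₁−x̄₂) = σ²(1/n₁ + 1/(k·n₁)) = σ²·(k+1)/(k·n₁).
So n₁ = (1 + 1/k)·((z_{α} + z_β)/d)² = 1.500 × (2.169/0.70)².
n₁ = 1.500 × 9.60 = 14.4.
Round up: n₁ = 15, giving n₂ = 2 × 15 = 30.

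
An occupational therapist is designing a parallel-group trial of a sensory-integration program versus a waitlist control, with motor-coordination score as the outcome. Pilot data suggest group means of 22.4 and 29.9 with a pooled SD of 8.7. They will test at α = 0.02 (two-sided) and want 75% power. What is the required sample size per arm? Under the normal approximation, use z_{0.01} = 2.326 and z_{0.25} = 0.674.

n = 25 per group

Cohen's d = |M₁ − M₂| / SD_pooled = |22.4 − 29.9| / 8.7 = 7.5 / 8.7 = 0.862.
For two independent groups with equal n: n = 2·((z_{α/2} + z_β) / d)².
z_{α/2} + z_β = 2.326 + 0.674 = 3.000.
n = 2 × (3.000 / 0.862)² = 2 × 3.480² = 2 × 12.11 = 24.2.
Round up to the next whole participant.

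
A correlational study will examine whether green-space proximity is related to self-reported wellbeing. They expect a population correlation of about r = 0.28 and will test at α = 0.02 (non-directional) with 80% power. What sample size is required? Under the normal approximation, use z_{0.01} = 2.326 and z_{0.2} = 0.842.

n = 125

Fisher's z: C = ½·ln((1+r)/(1−r)) = ½·ln(1.7778) = 0.2877.
n = ((z_{α/2} + z_β)/C)² + 3.
(2.326 + 0.842) / 0.2877 = 3.168 / 0.2877 = 11.011.
n = 11.011² + 3 = 121.25 + 3 = 124.3.
Round up.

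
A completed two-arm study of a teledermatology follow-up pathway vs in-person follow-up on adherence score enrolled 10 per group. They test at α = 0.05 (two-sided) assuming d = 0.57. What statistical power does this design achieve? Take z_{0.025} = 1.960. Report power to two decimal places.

power ≈ 0.25

For two equal groups, power = Φ(d·√(n/2) − z_{α/2}).
d·√(n/2) = 0.57 × √(10/2) = 0.57 × 2.236 = 1.275.
z_β = 1.275 − 1.960 = -0.685.
Power = Φ(-0.685) = 0.247.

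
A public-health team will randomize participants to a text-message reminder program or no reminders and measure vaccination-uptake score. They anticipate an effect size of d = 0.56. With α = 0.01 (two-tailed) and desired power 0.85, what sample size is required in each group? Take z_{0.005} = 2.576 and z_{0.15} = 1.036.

For two independent groups with equal n: n = 2·((z_{α/2} + z_β) / d)².
z_{α/2} + z_β = 2.576 + 1.036 = 3.612.
n = 2 × (3.612 / 0.56)² = 2 × 6.450² = 2 × 41.60 = 83.2.
Round up to the next whole participant.

n = 84 per group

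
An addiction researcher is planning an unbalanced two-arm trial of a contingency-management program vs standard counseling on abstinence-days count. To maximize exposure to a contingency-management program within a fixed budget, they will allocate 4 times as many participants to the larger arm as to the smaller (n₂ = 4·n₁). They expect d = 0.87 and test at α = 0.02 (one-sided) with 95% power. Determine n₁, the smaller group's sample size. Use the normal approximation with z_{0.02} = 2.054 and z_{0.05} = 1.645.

With allocation ratio k = n₂/n₁ = 4, Var(x̄₁−x̄₂) = σ²(1/n₁ + 1/(k·n₁)) = σ²·(k+1)/(k·n₁).
So n₁ = (1 + 1/k)·((z_{α} + z_β)/d)² = 1.250 × (3.699/0.87)².
n₁ = 1.250 × 18.08 = 22.6.
Round up: n₁ = 23, giving n₂ = 4 × 23 = 92.

n₁ = 23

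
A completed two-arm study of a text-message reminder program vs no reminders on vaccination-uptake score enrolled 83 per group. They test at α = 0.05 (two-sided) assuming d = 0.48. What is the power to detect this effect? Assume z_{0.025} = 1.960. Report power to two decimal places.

power ≈ 0.87

For two equal groups, power = Φ(d·√(n/2) − z_{α/2}).
d·√(n/2) = 0.48 × √(83/2) = 0.48 × 6.442 = 3.092.
z_β = 3.092 − 1.960 = 1.132.
Power = Φ(1.132) = 0.871.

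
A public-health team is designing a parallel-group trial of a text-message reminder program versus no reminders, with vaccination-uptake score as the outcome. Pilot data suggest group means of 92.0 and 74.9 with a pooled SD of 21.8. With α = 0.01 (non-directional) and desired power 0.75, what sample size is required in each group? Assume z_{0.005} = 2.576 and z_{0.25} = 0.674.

n = 35 per group

Cohen's d = |M₁ − M₂| / SD_pooled = |92.0 − 74.9| / 21.8 = 17.1 / 21.8 = 0.784.
For two independent groups with equal n: n = 2·((z_{α/2} + z_β) / d)².
z_{α/2} + z_β = 2.576 + 0.674 = 3.250.
n = 2 × (3.250 / 0.784)² = 2 × 4.145² = 2 × 17.18 = 34.4.
Round up to the next whole participant.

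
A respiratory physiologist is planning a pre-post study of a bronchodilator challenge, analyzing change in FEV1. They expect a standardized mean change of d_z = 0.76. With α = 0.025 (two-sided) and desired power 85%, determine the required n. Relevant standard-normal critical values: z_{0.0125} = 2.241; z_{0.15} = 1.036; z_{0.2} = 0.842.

For a paired (one-sample on differences) test: n = ((z_{α/2} + z_β) / d)².
z_{α/2} + z_β = 2.241 + 1.036 = 3.277.
n = (3.277 / 0.76)² = 4.312² = 18.59.
Round up.

n = 19 pairs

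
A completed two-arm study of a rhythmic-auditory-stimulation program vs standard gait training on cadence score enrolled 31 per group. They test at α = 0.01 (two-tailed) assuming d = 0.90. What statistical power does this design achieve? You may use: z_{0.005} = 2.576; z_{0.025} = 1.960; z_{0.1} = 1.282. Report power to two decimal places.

power ≈ 0.83

For two equal groups, power = Φ(d·√(n/2) − z_{α/2}).
d·√(n/2) = 0.90 × √(31/2) = 0.90 × 3.937 = 3.543.
z_β = 3.543 − 2.576 = 0.967.
Power = Φ(0.967) = 0.833.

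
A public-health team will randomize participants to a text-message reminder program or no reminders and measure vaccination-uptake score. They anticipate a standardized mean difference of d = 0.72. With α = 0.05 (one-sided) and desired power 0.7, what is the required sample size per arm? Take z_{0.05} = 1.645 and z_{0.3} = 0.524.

n = 19 per group

For two independent groups with equal n: n = 2·((z_{α} + z_β) / d)².
z_{α} + z_β = 1.645 + 0.524 = 2.169.
n = 2 × (2.169 / 0.72)² = 2 × 3.013² = 2 × 9.08 = 18.2.
Round up to the next whole participant.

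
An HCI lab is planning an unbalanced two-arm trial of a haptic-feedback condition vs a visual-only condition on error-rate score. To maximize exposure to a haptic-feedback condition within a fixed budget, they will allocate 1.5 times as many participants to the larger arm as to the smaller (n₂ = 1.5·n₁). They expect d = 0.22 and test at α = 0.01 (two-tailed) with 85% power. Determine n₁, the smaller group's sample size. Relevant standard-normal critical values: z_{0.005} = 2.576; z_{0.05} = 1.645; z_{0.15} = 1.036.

With allocation ratio k = n₂/n₁ = 1.5, Var(x̄₁−x̄₂) = σ²(1/n₁ + 1/(k·n₁)) = σ²·(k+1)/(k·n₁).
So n₁ = (1 + 1/k)·((z_{α/2} + z_β)/d)² = 1.667 × (3.612/0.22)².
n₁ = 1.667 × 269.56 = 449.3.
Round up: n₁ = 450, giving n₂ = 1.5 × 450 = 675.

n₁ = 450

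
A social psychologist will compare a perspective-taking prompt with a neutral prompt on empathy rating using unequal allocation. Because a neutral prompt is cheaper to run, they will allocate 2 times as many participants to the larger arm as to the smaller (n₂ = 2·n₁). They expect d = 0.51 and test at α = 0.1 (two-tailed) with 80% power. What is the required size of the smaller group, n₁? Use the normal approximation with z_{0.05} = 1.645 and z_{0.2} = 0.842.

n₁ = 36

With allocation ratio k = n₂/n₁ = 2, Var(x̄₁−x̄₂) = σ²(1/n₁ + 1/(k·n₁)) = σ²·(k+1)/(k·n₁).
So n₁ = (1 + 1/k)·((z_{α/2} + z_β)/d)² = 1.500 × (2.487/0.51)².
n₁ = 1.500 × 23.78 = 35.7.
Round up: n₁ = 36, giving n₂ = 2 × 36 = 72.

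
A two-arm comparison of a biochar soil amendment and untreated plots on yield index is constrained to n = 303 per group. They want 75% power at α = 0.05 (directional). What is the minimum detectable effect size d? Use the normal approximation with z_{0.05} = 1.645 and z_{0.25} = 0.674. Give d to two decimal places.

For two independent groups of n = 303 each: d_min = (z_{α} + z_β)·√(2/n).
z-sum = 1.645 + 0.674 = 2.319.
d_min = 2.319 × √(2/303) = 2.319 × 0.0812 = 0.188.

d_min ≈ 0.19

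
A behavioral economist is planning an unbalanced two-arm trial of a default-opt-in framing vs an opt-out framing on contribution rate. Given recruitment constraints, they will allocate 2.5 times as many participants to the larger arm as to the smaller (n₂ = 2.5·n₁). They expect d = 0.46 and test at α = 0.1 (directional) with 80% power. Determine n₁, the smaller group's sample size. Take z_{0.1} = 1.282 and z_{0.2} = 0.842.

With allocation ratio k = n₂/n₁ = 2.5, Var(x̄₁−x̄₂) = σ²(1/n₁ + 1/(k·n₁)) = σ²·(k+1)/(k·n₁).
So n₁ = (1 + 1/k)·((z_{α} + z_β)/d)² = 1.400 × (2.124/0.46)².
n₁ = 1.400 × 21.32 = 29.8.
Round up: n₁ = 30, giving n₂ = 2.5 × 30 = 75.

n₁ = 30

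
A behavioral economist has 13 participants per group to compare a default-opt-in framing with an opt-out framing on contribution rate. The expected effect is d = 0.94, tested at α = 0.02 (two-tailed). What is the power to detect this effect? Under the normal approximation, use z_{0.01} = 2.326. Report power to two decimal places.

For two equal groups, power = Φ(d·√(n/2) − z_{α/2}).
d·√(n/2) = 0.94 × √(13/2) = 0.94 × 2.550 = 2.397.
z_β = 2.397 − 2.326 = 0.071.
Power = Φ(0.071) = 0.528.

power ≈ 0.53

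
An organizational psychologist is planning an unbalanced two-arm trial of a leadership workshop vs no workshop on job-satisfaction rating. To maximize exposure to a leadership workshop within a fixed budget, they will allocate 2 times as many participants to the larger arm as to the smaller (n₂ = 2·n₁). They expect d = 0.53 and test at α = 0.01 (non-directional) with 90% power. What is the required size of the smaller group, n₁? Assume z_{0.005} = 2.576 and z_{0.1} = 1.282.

With allocation ratio k = n₂/n₁ = 2, Var(x̄₁−x̄₂) = σ²(1/n₁ + 1/(k·n₁)) = σ²·(k+1)/(k·n₁).
So n₁ = (1 + 1/k)·((z_{α/2} + z_β)/d)² = 1.500 × (3.858/0.53)².
n₁ = 1.500 × 52.99 = 79.5.
Round up: n₁ = 80, giving n₂ = 2 × 80 = 160.

n₁ = 80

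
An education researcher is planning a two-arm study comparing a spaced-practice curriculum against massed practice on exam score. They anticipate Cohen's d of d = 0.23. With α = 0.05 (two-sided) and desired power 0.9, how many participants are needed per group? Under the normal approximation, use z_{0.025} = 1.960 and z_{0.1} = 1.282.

For two independent groups with equal n: n = 2·((z_{α/2} + z_β) / d)².
z_{α/2} + z_β = 1.960 + 1.282 = 3.242.
n = 2 × (3.242 / 0.23)² = 2 × 14.096² = 2 × 198.69 = 397.4.
Round up to the next whole participant.

n = 398 per group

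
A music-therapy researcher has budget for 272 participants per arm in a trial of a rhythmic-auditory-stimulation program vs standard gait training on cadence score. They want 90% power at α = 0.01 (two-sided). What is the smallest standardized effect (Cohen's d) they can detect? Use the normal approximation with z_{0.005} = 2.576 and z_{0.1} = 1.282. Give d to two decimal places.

d_min ≈ 0.33

For two independent groups of n = 272 each: d_min = (z_{α/2} + z_β)·√(2/n).
z-sum = 2.576 + 1.282 = 3.858.
d_min = 3.858 × √(2/272) = 3.858 × 0.0857 = 0.331.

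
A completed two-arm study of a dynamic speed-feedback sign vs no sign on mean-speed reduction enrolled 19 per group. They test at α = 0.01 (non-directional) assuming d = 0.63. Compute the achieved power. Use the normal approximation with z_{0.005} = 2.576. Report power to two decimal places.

power ≈ 0.26

For two equal groups, power = Φ(d·√(n/2) − z_{α/2}).
d·√(n/2) = 0.63 × √(19/2) = 0.63 × 3.082 = 1.942.
z_β = 1.942 − 2.576 = -0.634.
Power = Φ(-0.634) = 0.263.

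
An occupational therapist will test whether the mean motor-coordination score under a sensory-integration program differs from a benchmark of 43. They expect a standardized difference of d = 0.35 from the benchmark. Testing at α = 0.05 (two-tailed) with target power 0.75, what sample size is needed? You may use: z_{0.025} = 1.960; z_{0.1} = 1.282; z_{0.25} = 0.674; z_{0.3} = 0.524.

n = 57

For a one-sample test: n = ((z_{α/2} + z_β) / d)².
z_{α/2} + z_β = 1.960 + 0.674 = 2.634.
n = (2.634 / 0.35)² = 7.526² = 56.64.
Round up.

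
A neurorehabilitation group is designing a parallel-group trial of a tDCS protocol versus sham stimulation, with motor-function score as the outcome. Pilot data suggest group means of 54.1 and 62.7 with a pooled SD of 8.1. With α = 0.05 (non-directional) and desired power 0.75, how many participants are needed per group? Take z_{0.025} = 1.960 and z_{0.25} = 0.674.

Cohen's d = |M₁ − M₂| / SD_pooled = |54.1 − 62.7| / 8.1 = 8.6 / 8.1 = 1.062.
For two independent groups with equal n: n = 2·((z_{α/2} + z_β) / d)².
z_{α/2} + z_β = 1.960 + 0.674 = 2.634.
n = 2 × (2.634 / 1.062)² = 2 × 2.480² = 2 × 6.15 = 12.3.
Round up to the next whole participant.

n = 13 per group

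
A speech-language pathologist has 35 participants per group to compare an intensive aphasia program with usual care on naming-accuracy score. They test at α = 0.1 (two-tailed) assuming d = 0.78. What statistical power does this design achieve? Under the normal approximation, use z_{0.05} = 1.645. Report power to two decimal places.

power ≈ 0.95

For two equal groups, power = Φ(d·√(n/2) − z_{α/2}).
d·√(n/2) = 0.78 × √(35/2) = 0.78 × 4.183 = 3.263.
z_β = 3.263 − 1.645 = 1.618.
Power = Φ(1.618) = 0.947.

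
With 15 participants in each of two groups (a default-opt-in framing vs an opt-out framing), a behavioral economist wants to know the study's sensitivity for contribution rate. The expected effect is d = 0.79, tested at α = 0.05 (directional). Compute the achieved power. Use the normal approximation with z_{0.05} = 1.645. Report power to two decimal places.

power ≈ 0.70

For two equal groups, power = Φ(d·√(n/2) − z_{α}).
d·√(n/2) = 0.79 × √(15/2) = 0.79 × 2.739 = 2.164.
z_β = 2.164 − 1.645 = 0.519.
Power = Φ(0.519) = 0.698.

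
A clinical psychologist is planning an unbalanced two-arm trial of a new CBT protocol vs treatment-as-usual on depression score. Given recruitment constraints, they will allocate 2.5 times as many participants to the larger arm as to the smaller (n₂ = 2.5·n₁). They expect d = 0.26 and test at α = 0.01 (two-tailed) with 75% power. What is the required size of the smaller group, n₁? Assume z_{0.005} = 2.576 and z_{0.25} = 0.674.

With allocation ratio k = n₂/n₁ = 2.5, Var(x̄₁−x̄₂) = σ²(1/n₁ + 1/(k·n₁)) = σ²·(k+1)/(k·n₁).
So n₁ = (1 + 1/k)·((z_{α/2} + z_β)/d)² = 1.400 × (3.250/0.26)².
n₁ = 1.400 × 156.25 = 218.8.
Round up: n₁ = 219, giving n₂ = ⌈2.5 × 219⌉ = ⌈547.5⌉ = 548.

n₁ = 219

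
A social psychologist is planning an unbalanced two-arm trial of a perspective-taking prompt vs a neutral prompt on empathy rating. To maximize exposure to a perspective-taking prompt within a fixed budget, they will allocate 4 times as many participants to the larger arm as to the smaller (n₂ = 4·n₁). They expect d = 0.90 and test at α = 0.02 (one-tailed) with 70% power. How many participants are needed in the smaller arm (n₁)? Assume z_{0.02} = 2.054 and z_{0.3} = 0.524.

With allocation ratio k = n₂/n₁ = 4, Var(x̄₁−x̄₂) = σ²(1/n₁ + 1/(k·n₁)) = σ²·(k+1)/(k·n₁).
So n₁ = (1 + 1/k)·((z_{α} + z_β)/d)² = 1.250 × (2.578/0.90)².
n₁ = 1.250 × 8.21 = 10.3.
Round up: n₁ = 11, giving n₂ = 4 × 11 = 44.

n₁ = 11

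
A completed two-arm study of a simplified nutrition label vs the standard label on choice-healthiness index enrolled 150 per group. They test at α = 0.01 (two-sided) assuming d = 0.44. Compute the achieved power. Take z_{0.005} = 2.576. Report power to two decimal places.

power ≈ 0.89

For two equal groups, power = Φ(d·√(n/2) − z_{α/2}).
d·√(n/2) = 0.44 × √(150/2) = 0.44 × 8.660 = 3.811.
z_β = 3.811 − 2.576 = 1.235.
Power = Φ(1.235) = 0.891.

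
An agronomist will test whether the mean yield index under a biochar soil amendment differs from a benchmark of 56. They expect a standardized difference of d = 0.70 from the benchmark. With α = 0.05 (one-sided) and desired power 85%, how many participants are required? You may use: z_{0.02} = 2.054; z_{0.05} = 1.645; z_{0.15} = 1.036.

For a one-sample test: n = ((z_{α} + z_β) / d)².
z_{α} + z_β = 1.645 + 1.036 = 2.681.
n = (2.681 / 0.70)² = 3.830² = 14.67.
Round up.

n = 15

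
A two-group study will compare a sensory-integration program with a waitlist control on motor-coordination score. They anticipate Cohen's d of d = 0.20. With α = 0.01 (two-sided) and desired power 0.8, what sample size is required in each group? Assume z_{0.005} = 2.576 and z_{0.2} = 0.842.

n = 585 per group

For two independent groups with equal n: n = 2·((z_{α/2} + z_β) / d)².
z_{α/2} + z_β = 2.576 + 0.842 = 3.418.
n = 2 × (3.418 / 0.20)² = 2 × 17.090² = 2 × 292.07 = 584.1.
Round up to the next whole participant.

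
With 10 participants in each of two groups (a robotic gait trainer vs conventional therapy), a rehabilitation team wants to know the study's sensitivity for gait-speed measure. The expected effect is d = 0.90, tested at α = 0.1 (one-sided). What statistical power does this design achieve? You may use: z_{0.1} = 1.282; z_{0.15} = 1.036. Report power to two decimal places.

For two equal groups, power = Φ(d·√(n/2) − z_{α}).
d·√(n/2) = 0.90 × √(10/2) = 0.90 × 2.236 = 2.012.
z_β = 2.012 − 1.282 = 0.730.
Power = Φ(0.730) = 0.767.

power ≈ 0.77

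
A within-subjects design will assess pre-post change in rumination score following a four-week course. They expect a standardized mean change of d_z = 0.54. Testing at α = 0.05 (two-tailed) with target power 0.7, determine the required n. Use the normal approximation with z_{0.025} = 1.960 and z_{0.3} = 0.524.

n = 22 pairs

For a paired (one-sample on differences) test: n = ((z_{α/2} + z_β) / d)².
z_{α/2} + z_β = 1.960 + 0.524 = 2.484.
n = (2.484 / 0.54)² = 4.600² = 21.16.
Round up.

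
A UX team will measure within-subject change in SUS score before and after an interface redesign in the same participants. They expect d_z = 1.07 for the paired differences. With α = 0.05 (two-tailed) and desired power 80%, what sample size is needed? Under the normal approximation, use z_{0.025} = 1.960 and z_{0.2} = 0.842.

For a paired (one-sample on differences) test: n = ((z_{α/2} + z_β) / d)².
z_{α/2} + z_β = 1.960 + 0.842 = 2.802.
n = (2.802 / 1.07)² = 2.619² = 6.86.
Round up.

n = 7 pairs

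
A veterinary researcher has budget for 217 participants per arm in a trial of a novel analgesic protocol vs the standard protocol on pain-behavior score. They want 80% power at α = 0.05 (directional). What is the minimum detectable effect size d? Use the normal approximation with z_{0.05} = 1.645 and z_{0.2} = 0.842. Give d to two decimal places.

d_min ≈ 0.24

For two independent groups of n = 217 each: d_min = (z_{α} + z_β)·√(2/n).
z-sum = 1.645 + 0.842 = 2.487.
d_min = 2.487 × √(2/217) = 2.487 × 0.0960 = 0.239.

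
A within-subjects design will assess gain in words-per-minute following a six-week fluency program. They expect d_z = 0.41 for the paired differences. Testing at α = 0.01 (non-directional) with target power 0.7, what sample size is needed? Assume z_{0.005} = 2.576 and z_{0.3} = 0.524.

n = 58 pairs

For a paired (one-sample on differences) test: n = ((z_{α/2} + z_β) / d)².
z_{α/2} + z_β = 2.576 + 0.524 = 3.100.
n = (3.100 / 0.41)² = 7.561² = 57.17.
Round up.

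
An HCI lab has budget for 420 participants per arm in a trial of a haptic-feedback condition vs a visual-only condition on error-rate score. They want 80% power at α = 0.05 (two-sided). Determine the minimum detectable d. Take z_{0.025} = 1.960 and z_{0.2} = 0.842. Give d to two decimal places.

d_min ≈ 0.19

For two independent groups of n = 420 each: d_min = (z_{α/2} + z_β)·√(2/n).
z-sum = 1.960 + 0.842 = 2.802.
d_min = 2.802 × √(2/420) = 2.802 × 0.0690 = 0.193.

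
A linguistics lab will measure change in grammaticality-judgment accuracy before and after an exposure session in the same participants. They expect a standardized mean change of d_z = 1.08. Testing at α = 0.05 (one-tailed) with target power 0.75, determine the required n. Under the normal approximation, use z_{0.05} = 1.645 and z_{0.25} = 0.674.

For a paired (one-sample on differences) test: n = ((z_{α} + z_β) / d)².
z_{α} + z_β = 1.645 + 0.674 = 2.319.
n = (2.319 / 1.08)² = 2.147² = 4.61.
Round up.

n = 5 pairs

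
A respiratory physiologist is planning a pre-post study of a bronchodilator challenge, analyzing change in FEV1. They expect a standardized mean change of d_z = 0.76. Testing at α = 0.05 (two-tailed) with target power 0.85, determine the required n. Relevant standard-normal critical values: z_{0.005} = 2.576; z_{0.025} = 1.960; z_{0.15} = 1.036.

For a paired (one-sample on differences) test: n = ((z_{α/2} + z_β) / d)².
z_{α/2} + z_β = 1.960 + 1.036 = 2.996.
n = (2.996 / 0.76)² = 3.942² = 15.54.
Round up.

n = 16 pairs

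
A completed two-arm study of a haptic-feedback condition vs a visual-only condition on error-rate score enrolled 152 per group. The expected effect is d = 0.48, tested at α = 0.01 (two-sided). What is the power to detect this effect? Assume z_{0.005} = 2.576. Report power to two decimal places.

power ≈ 0.95

For two equal groups, power = Φ(d·√(n/2) − z_{α/2}).
d·√(n/2) = 0.48 × √(152/2) = 0.48 × 8.718 = 4.185.
z_β = 4.185 − 2.576 = 1.609.
Power = Φ(1.609) = 0.946.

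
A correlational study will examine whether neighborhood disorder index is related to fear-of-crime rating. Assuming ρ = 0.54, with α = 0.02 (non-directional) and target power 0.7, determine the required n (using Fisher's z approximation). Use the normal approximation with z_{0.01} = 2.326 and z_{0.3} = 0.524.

Fisher's z: C = ½·ln((1+r)/(1−r)) = ½·ln(3.3478) = 0.6042.
n = ((z_{α/2} + z_β)/C)² + 3.
(2.326 + 0.524) / 0.6042 = 2.850 / 0.6042 = 4.717.
n = 4.717² + 3 = 22.25 + 3 = 25.2.
Round up.

n = 26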